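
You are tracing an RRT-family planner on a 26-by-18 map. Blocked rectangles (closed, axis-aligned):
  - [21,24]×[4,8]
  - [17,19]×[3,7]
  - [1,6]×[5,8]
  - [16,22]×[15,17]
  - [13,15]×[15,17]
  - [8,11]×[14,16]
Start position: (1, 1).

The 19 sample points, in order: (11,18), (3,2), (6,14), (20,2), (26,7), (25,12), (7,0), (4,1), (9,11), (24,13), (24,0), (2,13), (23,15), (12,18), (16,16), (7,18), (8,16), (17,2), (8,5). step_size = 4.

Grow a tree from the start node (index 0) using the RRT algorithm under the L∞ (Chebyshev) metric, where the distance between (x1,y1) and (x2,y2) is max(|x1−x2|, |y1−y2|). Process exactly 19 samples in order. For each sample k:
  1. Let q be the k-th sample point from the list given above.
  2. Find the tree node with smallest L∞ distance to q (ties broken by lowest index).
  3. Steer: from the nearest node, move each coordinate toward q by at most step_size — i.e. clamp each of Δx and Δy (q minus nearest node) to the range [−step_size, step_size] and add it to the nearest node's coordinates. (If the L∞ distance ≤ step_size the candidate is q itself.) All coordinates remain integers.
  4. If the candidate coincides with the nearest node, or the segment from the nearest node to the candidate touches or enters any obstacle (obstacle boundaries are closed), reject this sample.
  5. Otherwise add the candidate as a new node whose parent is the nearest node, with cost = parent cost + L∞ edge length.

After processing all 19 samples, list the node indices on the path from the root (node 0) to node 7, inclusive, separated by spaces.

Path: 0 1 2 3 7

1. q=(11,18) nearest=0 d=17 new=(5,5) → blocked by [1,6]×[5,8], reject
2. q=(3,2) nearest=0 d=2 new=(3,2) → add node 1 parent=0 cost=2
3. q=(6,14) nearest=1 d=12 new=(6,6) → blocked by [1,6]×[5,8], reject
4. q=(20,2) nearest=1 d=17 new=(7,2) → add node 2 parent=1 cost=6
5. q=(26,7) nearest=2 d=19 new=(11,6) → add node 3 parent=2 cost=10
6. q=(25,12) nearest=3 d=14 new=(15,10) → add node 4 parent=3 cost=14
7. q=(7,0) nearest=2 d=2 new=(7,0) → add node 5 parent=2 cost=8
8. q=(4,1) nearest=1 d=1 new=(4,1) → add node 6 parent=1 cost=3
9. q=(9,11) nearest=3 d=5 new=(9,10) → add node 7 parent=3 cost=14
10. q=(24,13) nearest=4 d=9 new=(19,13) → add node 8 parent=4 cost=18
11. q=(24,0) nearest=4 d=10 new=(19,6) → blocked by [17,19]×[3,7], reject
12. q=(2,13) nearest=7 d=7 new=(5,13) → add node 9 parent=7 cost=18
13. q=(23,15) nearest=8 d=4 new=(23,15) → add node 10 parent=8 cost=22
14. q=(12,18) nearest=8 d=7 new=(15,17) → blocked by [16,22]×[15,17], reject
15. q=(16,16) nearest=8 d=3 new=(16,16) → blocked by [16,22]×[15,17], reject
16. q=(7,18) nearest=9 d=5 new=(7,17) → add node 11 parent=9 cost=22
17. q=(8,16) nearest=11 d=1 new=(8,16) → blocked by [8,11]×[14,16], reject
18. q=(17,2) nearest=3 d=6 new=(15,2) → add node 12 parent=3 cost=14
19. q=(8,5) nearest=2 d=3 new=(8,5) → add node 13 parent=2 cost=9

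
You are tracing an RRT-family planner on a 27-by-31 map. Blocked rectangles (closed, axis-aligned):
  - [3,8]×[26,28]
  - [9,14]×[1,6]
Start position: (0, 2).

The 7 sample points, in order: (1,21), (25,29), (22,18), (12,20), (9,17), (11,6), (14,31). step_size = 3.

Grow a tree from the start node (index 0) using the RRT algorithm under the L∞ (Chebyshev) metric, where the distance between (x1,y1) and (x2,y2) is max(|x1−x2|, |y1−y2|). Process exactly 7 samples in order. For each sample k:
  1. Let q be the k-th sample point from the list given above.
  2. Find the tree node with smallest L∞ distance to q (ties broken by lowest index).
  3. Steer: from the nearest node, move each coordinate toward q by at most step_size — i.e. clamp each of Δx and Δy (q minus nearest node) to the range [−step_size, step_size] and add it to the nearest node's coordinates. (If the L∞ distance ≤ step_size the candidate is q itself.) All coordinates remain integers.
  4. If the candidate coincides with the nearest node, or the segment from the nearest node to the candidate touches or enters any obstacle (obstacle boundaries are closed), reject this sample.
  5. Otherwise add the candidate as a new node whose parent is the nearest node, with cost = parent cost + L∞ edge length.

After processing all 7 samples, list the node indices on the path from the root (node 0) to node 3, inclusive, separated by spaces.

1. q=(1,21) nearest=0 d=19 new=(1,5) → add node 1 parent=0 cost=3
2. q=(25,29) nearest=1 d=24 new=(4,8) → add node 2 parent=1 cost=6
3. q=(22,18) nearest=2 d=18 new=(7,11) → add node 3 parent=2 cost=9
4. q=(12,20) nearest=3 d=9 new=(10,14) → add node 4 parent=3 cost=12
5. q=(9,17) nearest=4 d=3 new=(9,17) → add node 5 parent=4 cost=15
6. q=(11,6) nearest=3 d=5 new=(10,8) → add node 6 parent=3 cost=12
7. q=(14,31) nearest=5 d=14 new=(12,20) → add node 7 parent=5 cost=18

Path: 0 1 2 3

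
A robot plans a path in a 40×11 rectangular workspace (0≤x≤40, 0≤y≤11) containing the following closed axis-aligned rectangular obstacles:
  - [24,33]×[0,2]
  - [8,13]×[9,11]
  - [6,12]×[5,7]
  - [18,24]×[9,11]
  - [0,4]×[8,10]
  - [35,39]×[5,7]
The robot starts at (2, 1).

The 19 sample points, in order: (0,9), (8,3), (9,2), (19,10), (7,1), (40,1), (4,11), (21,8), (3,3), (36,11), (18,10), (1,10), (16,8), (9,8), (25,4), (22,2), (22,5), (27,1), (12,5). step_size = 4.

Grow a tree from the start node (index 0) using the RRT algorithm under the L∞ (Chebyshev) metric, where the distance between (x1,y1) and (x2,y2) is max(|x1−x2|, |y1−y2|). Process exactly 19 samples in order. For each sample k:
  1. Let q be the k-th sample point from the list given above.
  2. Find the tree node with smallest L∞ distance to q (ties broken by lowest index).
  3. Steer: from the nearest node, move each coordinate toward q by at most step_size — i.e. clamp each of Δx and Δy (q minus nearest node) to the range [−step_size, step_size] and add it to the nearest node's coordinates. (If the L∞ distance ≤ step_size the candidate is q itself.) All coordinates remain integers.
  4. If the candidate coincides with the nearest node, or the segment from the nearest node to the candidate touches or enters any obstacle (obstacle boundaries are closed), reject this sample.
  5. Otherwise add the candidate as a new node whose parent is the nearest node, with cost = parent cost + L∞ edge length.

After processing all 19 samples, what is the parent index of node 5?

1. q=(0,9) nearest=0 d=8 new=(0,5) → add node 1 parent=0 cost=4
2. q=(8,3) nearest=0 d=6 new=(6,3) → add node 2 parent=0 cost=4
3. q=(9,2) nearest=2 d=3 new=(9,2) → add node 3 parent=2 cost=7
4. q=(19,10) nearest=3 d=10 new=(13,6) → blocked by [6,12]×[5,7], reject
5. q=(7,1) nearest=2 d=2 new=(7,1) → add node 4 parent=2 cost=6
6. q=(40,1) nearest=3 d=31 new=(13,1) → add node 5 parent=3 cost=11
7. q=(4,11) nearest=1 d=6 new=(4,9) → blocked by [0,4]×[8,10], reject
8. q=(21,8) nearest=5 d=8 new=(17,5) → add node 6 parent=5 cost=15
9. q=(3,3) nearest=0 d=2 new=(3,3) → add node 7 parent=0 cost=2
10. q=(36,11) nearest=6 d=19 new=(21,9) → blocked by [18,24]×[9,11], reject
11. q=(18,10) nearest=6 d=5 new=(18,9) → blocked by [18,24]×[9,11], reject
12. q=(1,10) nearest=1 d=5 new=(1,9) → blocked by [0,4]×[8,10], reject
13. q=(16,8) nearest=6 d=3 new=(16,8) → add node 8 parent=6 cost=18
14. q=(9,8) nearest=2 d=5 new=(9,7) → blocked by [6,12]×[5,7], reject
15. q=(25,4) nearest=6 d=8 new=(21,4) → add node 9 parent=6 cost=19
16. q=(22,2) nearest=9 d=2 new=(22,2) → add node 10 parent=9 cost=21
17. q=(22,5) nearest=9 d=1 new=(22,5) → add node 11 parent=9 cost=20
18. q=(27,1) nearest=10 d=5 new=(26,1) → blocked by [24,33]×[0,2], reject
19. q=(12,5) nearest=3 d=3 new=(12,5) → blocked by [6,12]×[5,7], reject

Parent of node 5: 3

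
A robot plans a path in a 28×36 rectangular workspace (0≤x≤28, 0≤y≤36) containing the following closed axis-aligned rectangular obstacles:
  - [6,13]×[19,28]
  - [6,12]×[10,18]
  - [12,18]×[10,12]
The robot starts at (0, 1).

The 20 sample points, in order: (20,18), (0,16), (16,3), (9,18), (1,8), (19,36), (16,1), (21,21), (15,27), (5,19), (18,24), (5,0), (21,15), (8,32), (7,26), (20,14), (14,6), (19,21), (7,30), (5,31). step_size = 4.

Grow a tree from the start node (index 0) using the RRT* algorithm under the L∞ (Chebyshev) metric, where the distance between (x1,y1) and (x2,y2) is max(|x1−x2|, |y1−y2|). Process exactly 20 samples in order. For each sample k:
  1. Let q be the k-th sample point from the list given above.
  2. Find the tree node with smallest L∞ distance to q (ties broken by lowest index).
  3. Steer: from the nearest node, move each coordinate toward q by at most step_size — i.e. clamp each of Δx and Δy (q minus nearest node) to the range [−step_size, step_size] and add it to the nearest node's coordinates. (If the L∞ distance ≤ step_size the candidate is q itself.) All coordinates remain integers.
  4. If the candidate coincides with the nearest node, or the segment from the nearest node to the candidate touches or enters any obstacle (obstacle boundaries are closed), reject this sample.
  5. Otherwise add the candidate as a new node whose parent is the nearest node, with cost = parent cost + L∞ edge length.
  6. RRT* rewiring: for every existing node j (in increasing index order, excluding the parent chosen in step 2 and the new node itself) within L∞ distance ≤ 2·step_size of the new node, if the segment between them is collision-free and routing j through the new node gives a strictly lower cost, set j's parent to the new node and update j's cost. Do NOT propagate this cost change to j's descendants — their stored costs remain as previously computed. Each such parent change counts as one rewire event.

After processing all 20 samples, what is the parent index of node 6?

Parent of node 6: 3

1. q=(20,18) nearest=0 d=20 new=(4,5) → add node 1 parent=0 cost=4
2. q=(0,16) nearest=1 d=11 new=(0,9) → add node 2 parent=1 cost=8
3. q=(16,3) nearest=1 d=12 new=(8,3) → add node 3 parent=1 cost=8
4. q=(9,18) nearest=2 d=9 new=(4,13) → add node 4 parent=2 cost=12
5. q=(1,8) nearest=2 d=1 new=(1,8) → add node 5 parent=2 cost=9
6. q=(19,36) nearest=4 d=23 new=(8,17) → blocked by [6,12]×[10,18], reject
7. q=(16,1) nearest=3 d=8 new=(12,1) → add node 6 parent=3 cost=12
8. q=(21,21) nearest=1 d=17 new=(8,9) → add node 7 parent=1 cost=8
9. q=(15,27) nearest=4 d=14 new=(8,17) → blocked by [6,12]×[10,18], reject
10. q=(5,19) nearest=4 d=6 new=(5,17) → add node 8 parent=4 cost=16
11. q=(18,24) nearest=8 d=13 new=(9,21) → blocked by [6,13]×[19,28], reject
12. q=(5,0) nearest=3 d=3 new=(5,0) → add node 9 parent=3 cost=11
13. q=(21,15) nearest=3 d=13 new=(12,7) → add node 10 parent=3 cost=12
14. q=(8,32) nearest=8 d=15 new=(8,21) → blocked by [6,13]×[19,28], reject
15. q=(7,26) nearest=8 d=9 new=(7,21) → blocked by [6,13]×[19,28], reject
16. q=(20,14) nearest=10 d=8 new=(16,11) → blocked by [12,18]×[10,12], reject
17. q=(14,6) nearest=10 d=2 new=(14,6) → add node 11 parent=10 cost=14
18. q=(19,21) nearest=7 d=12 new=(12,13) → blocked by [6,12]×[10,18], reject
19. q=(7,30) nearest=8 d=13 new=(7,21) → blocked by [6,13]×[19,28], reject
20. q=(5,31) nearest=8 d=14 new=(5,21) → add node 12 parent=8 cost=20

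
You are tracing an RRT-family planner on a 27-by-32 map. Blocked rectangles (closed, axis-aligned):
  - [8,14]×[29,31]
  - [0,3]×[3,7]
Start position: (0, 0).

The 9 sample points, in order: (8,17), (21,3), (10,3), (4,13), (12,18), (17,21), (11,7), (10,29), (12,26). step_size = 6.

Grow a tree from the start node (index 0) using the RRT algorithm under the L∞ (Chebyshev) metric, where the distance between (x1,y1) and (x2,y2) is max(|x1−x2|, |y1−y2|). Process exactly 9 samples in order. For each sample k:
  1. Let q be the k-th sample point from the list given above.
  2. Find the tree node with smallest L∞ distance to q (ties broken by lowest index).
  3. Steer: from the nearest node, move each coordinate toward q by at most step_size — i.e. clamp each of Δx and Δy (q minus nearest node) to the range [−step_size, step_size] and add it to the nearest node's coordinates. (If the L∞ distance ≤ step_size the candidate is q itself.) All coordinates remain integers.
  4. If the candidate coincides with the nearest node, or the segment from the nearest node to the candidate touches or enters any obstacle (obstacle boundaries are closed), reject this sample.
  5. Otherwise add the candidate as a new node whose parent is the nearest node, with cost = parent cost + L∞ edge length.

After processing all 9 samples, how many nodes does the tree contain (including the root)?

1. q=(8,17) nearest=0 d=17 new=(6,6) → blocked by [0,3]×[3,7], reject
2. q=(21,3) nearest=0 d=21 new=(6,3) → add node 1 parent=0 cost=6
3. q=(10,3) nearest=1 d=4 new=(10,3) → add node 2 parent=1 cost=10
4. q=(4,13) nearest=1 d=10 new=(4,9) → add node 3 parent=1 cost=12
5. q=(12,18) nearest=3 d=9 new=(10,15) → add node 4 parent=3 cost=18
6. q=(17,21) nearest=4 d=7 new=(16,21) → add node 5 parent=4 cost=24
7. q=(11,7) nearest=2 d=4 new=(11,7) → add node 6 parent=2 cost=14
8. q=(10,29) nearest=5 d=8 new=(10,27) → add node 7 parent=5 cost=30
9. q=(12,26) nearest=7 d=2 new=(12,26) → add node 8 parent=7 cost=32

Node count: 9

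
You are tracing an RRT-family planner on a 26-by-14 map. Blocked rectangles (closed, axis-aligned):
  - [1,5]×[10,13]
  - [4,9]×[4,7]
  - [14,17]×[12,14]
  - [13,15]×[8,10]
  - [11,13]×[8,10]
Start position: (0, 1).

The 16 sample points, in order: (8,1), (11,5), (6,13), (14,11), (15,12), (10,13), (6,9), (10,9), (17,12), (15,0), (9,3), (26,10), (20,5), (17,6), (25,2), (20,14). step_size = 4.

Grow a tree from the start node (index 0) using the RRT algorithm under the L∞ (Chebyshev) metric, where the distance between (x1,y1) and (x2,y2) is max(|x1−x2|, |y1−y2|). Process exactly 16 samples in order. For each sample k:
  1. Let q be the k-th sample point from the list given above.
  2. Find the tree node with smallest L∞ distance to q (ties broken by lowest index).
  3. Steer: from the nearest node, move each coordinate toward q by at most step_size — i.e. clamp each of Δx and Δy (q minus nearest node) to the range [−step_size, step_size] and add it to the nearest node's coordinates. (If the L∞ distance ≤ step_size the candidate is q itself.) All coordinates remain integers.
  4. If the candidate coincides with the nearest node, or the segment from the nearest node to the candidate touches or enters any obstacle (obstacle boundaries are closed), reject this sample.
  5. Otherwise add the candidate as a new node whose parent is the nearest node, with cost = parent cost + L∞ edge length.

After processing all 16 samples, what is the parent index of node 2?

Parent of node 2: 1

1. q=(8,1) nearest=0 d=8 new=(4,1) → add node 1 parent=0 cost=4
2. q=(11,5) nearest=1 d=7 new=(8,5) → blocked by [4,9]×[4,7], reject
3. q=(6,13) nearest=0 d=12 new=(4,5) → blocked by [4,9]×[4,7], reject
4. q=(14,11) nearest=1 d=10 new=(8,5) → blocked by [4,9]×[4,7], reject
5. q=(15,12) nearest=1 d=11 new=(8,5) → blocked by [4,9]×[4,7], reject
6. q=(10,13) nearest=0 d=12 new=(4,5) → blocked by [4,9]×[4,7], reject
7. q=(6,9) nearest=0 d=8 new=(4,5) → blocked by [4,9]×[4,7], reject
8. q=(10,9) nearest=1 d=8 new=(8,5) → blocked by [4,9]×[4,7], reject
9. q=(17,12) nearest=1 d=13 new=(8,5) → blocked by [4,9]×[4,7], reject
10. q=(15,0) nearest=1 d=11 new=(8,0) → add node 2 parent=1 cost=8
11. q=(9,3) nearest=2 d=3 new=(9,3) → add node 3 parent=2 cost=11
12. q=(26,10) nearest=3 d=17 new=(13,7) → add node 4 parent=3 cost=15
13. q=(20,5) nearest=4 d=7 new=(17,5) → add node 5 parent=4 cost=19
14. q=(17,6) nearest=5 d=1 new=(17,6) → add node 6 parent=5 cost=20
15. q=(25,2) nearest=5 d=8 new=(21,2) → add node 7 parent=5 cost=23
16. q=(20,14) nearest=4 d=7 new=(17,11) → blocked by [13,15]×[8,10], reject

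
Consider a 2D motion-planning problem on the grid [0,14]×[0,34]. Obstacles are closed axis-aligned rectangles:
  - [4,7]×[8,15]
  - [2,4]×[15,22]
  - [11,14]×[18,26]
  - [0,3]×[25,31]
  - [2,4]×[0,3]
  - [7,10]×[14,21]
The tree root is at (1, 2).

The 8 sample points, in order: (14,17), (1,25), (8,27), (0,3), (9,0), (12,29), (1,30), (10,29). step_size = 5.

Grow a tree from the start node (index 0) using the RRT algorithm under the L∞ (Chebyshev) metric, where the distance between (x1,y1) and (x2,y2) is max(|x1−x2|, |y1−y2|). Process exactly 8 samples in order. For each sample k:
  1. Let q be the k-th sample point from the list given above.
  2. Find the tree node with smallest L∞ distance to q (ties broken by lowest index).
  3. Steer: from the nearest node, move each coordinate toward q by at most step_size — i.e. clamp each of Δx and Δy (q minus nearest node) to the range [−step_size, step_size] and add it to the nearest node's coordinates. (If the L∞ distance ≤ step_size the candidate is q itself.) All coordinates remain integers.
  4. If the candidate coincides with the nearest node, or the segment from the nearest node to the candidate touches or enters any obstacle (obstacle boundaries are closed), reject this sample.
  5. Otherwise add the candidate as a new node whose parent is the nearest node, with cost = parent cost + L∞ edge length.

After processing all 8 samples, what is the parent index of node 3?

Parent of node 3: 1

1. q=(14,17) nearest=0 d=15 new=(6,7) → blocked by [2,4]×[0,3], reject
2. q=(1,25) nearest=0 d=23 new=(1,7) → add node 1 parent=0 cost=5
3. q=(8,27) nearest=1 d=20 new=(6,12) → blocked by [4,7]×[8,15], reject
4. q=(0,3) nearest=0 d=1 new=(0,3) → add node 2 parent=0 cost=1
5. q=(9,0) nearest=0 d=8 new=(6,0) → blocked by [2,4]×[0,3], reject
6. q=(12,29) nearest=1 d=22 new=(6,12) → blocked by [4,7]×[8,15], reject
7. q=(1,30) nearest=1 d=23 new=(1,12) → add node 3 parent=1 cost=10
8. q=(10,29) nearest=3 d=17 new=(6,17) → blocked by [4,7]×[8,15], reject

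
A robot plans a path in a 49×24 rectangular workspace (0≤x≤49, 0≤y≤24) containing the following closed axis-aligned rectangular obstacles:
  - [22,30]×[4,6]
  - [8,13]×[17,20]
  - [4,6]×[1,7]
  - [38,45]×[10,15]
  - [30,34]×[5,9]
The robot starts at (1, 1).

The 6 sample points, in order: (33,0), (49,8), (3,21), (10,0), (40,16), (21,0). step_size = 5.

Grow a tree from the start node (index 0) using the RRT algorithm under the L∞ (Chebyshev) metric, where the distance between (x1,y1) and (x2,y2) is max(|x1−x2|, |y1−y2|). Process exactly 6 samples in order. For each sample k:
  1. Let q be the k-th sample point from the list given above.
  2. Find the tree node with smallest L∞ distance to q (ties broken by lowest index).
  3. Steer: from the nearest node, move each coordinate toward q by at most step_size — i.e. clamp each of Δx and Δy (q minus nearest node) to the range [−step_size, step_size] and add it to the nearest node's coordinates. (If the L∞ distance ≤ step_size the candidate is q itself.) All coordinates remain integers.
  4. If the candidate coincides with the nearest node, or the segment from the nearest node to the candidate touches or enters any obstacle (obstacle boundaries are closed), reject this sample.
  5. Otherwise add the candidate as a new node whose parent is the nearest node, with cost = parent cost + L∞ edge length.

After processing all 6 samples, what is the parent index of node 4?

Parent of node 4: 1

1. q=(33,0) nearest=0 d=32 new=(6,0) → add node 1 parent=0 cost=5
2. q=(49,8) nearest=1 d=43 new=(11,5) → add node 2 parent=1 cost=10
3. q=(3,21) nearest=2 d=16 new=(6,10) → add node 3 parent=2 cost=15
4. q=(10,0) nearest=1 d=4 new=(10,0) → add node 4 parent=1 cost=9
5. q=(40,16) nearest=2 d=29 new=(16,10) → add node 5 parent=2 cost=15
6. q=(21,0) nearest=2 d=10 new=(16,0) → add node 6 parent=2 cost=15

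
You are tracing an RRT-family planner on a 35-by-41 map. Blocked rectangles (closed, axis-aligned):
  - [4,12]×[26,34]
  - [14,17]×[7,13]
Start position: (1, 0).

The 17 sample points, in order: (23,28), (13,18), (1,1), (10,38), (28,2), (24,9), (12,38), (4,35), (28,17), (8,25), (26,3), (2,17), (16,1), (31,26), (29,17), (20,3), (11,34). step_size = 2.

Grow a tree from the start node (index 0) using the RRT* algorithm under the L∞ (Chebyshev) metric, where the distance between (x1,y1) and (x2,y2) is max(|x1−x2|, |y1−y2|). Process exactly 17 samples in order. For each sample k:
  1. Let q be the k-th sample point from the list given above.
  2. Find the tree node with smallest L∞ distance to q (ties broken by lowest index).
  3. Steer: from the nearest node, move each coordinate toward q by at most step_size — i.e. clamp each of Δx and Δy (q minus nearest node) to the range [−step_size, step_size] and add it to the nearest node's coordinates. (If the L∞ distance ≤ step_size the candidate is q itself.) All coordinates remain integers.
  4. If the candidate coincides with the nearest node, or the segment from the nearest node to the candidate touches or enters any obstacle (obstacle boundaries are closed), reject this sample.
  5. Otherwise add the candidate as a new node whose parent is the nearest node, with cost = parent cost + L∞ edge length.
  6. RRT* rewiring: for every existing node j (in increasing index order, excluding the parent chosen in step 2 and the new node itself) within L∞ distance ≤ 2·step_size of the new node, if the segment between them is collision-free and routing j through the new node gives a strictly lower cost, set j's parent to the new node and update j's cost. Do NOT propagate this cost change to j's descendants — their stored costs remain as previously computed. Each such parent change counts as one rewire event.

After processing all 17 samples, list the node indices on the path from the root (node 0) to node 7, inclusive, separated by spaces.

1. q=(23,28) nearest=0 d=28 new=(3,2) → add node 1 parent=0 cost=2
2. q=(13,18) nearest=1 d=16 new=(5,4) → add node 2 parent=1 cost=4
3. q=(1,1) nearest=0 d=1 new=(1,1) → add node 3 parent=0 cost=1
4. q=(10,38) nearest=2 d=34 new=(7,6) → add node 4 parent=2 cost=6
5. q=(28,2) nearest=4 d=21 new=(9,4) → add node 5 parent=4 cost=8
6. q=(24,9) nearest=5 d=15 new=(11,6) → add node 6 parent=5 cost=10
7. q=(12,38) nearest=4 d=32 new=(9,8) → add node 7 parent=4 cost=8
8. q=(4,35) nearest=7 d=27 new=(7,10) → add node 8 parent=7 cost=10
9. q=(28,17) nearest=6 d=17 new=(13,8) → add node 9 parent=6 cost=12
10. q=(8,25) nearest=8 d=15 new=(8,12) → add node 10 parent=8 cost=12
11. q=(26,3) nearest=9 d=13 new=(15,6) → blocked by [14,17]×[7,13], reject
12. q=(2,17) nearest=10 d=6 new=(6,14) → add node 11 parent=10 cost=14
13. q=(16,1) nearest=6 d=5 new=(13,4) → add node 12 parent=6 cost=12
14. q=(31,26) nearest=9 d=18 new=(15,10) → blocked by [14,17]×[7,13], reject
15. q=(29,17) nearest=9 d=16 new=(15,10) → blocked by [14,17]×[7,13], reject
16. q=(20,3) nearest=9 d=7 new=(15,6) → blocked by [14,17]×[7,13], reject
17. q=(11,34) nearest=11 d=20 new=(8,16) → add node 13 parent=11 cost=16

Path: 0 1 2 4 7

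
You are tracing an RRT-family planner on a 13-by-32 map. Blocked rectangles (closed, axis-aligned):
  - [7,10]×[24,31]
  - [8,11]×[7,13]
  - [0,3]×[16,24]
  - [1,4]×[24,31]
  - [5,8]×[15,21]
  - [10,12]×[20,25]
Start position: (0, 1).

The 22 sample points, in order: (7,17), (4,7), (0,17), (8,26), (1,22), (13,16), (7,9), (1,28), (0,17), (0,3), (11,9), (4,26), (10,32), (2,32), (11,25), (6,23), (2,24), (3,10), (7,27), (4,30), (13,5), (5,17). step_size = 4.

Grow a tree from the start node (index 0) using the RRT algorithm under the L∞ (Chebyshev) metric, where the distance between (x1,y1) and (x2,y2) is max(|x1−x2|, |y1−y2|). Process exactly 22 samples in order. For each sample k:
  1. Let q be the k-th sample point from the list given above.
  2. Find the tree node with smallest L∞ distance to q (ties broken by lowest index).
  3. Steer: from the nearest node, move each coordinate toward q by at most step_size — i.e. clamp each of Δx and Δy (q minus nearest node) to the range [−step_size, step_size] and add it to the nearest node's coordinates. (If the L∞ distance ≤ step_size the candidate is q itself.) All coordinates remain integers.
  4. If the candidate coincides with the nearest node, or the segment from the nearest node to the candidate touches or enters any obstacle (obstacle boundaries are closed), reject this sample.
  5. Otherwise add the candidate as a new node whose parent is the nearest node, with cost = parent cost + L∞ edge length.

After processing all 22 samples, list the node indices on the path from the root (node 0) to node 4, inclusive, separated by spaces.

Path: 0 1 2 3 4

1. q=(7,17) nearest=0 d=16 new=(4,5) → add node 1 parent=0 cost=4
2. q=(4,7) nearest=1 d=2 new=(4,7) → add node 2 parent=1 cost=6
3. q=(0,17) nearest=2 d=10 new=(0,11) → add node 3 parent=2 cost=10
4. q=(8,26) nearest=3 d=15 new=(4,15) → add node 4 parent=3 cost=14
5. q=(1,22) nearest=4 d=7 new=(1,19) → blocked by [0,3]×[16,24], reject
6. q=(13,16) nearest=2 d=9 new=(8,11) → blocked by [8,11]×[7,13], reject
7. q=(7,9) nearest=2 d=3 new=(7,9) → add node 5 parent=2 cost=9
8. q=(1,28) nearest=4 d=13 new=(1,19) → blocked by [0,3]×[16,24], reject
9. q=(0,17) nearest=4 d=4 new=(0,17) → blocked by [0,3]×[16,24], reject
10. q=(0,3) nearest=0 d=2 new=(0,3) → add node 6 parent=0 cost=2
11. q=(11,9) nearest=5 d=4 new=(11,9) → blocked by [8,11]×[7,13], reject
12. q=(4,26) nearest=4 d=11 new=(4,19) → add node 7 parent=4 cost=18
13. q=(10,32) nearest=7 d=13 new=(8,23) → blocked by [5,8]×[15,21], reject
14. q=(2,32) nearest=7 d=13 new=(2,23) → blocked by [0,3]×[16,24], reject
15. q=(11,25) nearest=7 d=7 new=(8,23) → blocked by [5,8]×[15,21], reject
16. q=(6,23) nearest=7 d=4 new=(6,23) → blocked by [5,8]×[15,21], reject
17. q=(2,24) nearest=7 d=5 new=(2,23) → blocked by [0,3]×[16,24], reject
18. q=(3,10) nearest=2 d=3 new=(3,10) → add node 8 parent=2 cost=9
19. q=(7,27) nearest=7 d=8 new=(7,23) → blocked by [5,8]×[15,21], reject
20. q=(4,30) nearest=7 d=11 new=(4,23) → add node 9 parent=7 cost=22
21. q=(13,5) nearest=5 d=6 new=(11,5) → blocked by [8,11]×[7,13], reject
22. q=(5,17) nearest=4 d=2 new=(5,17) → blocked by [5,8]×[15,21], reject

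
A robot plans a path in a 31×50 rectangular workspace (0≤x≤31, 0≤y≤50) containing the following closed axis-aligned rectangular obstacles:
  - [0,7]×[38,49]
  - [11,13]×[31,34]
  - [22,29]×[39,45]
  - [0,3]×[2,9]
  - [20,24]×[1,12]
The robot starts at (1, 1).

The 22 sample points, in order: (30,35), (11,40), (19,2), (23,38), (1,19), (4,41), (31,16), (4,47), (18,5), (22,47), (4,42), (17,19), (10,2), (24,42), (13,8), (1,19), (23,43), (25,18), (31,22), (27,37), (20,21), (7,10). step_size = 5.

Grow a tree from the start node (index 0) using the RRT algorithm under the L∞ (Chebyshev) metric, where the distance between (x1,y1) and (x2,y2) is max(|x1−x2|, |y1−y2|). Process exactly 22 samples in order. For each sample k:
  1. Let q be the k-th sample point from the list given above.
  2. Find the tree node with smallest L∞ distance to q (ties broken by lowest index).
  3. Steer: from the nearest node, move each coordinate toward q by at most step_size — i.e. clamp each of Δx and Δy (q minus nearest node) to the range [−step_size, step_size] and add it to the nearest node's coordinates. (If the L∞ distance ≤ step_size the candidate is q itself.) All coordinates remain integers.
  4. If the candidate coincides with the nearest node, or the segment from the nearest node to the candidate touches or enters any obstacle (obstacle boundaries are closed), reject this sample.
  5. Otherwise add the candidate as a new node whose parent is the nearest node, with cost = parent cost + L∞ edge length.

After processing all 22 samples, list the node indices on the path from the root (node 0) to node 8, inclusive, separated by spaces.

Path: 0 1 2 3 4 6 8

1. q=(30,35) nearest=0 d=34 new=(6,6) → blocked by [0,3]×[2,9], reject
2. q=(11,40) nearest=0 d=39 new=(6,6) → blocked by [0,3]×[2,9], reject
3. q=(19,2) nearest=0 d=18 new=(6,2) → add node 1 parent=0 cost=5
4. q=(23,38) nearest=1 d=36 new=(11,7) → add node 2 parent=1 cost=10
5. q=(1,19) nearest=2 d=12 new=(6,12) → add node 3 parent=2 cost=15
6. q=(4,41) nearest=3 d=29 new=(4,17) → add node 4 parent=3 cost=20
7. q=(31,16) nearest=2 d=20 new=(16,12) → add node 5 parent=2 cost=15
8. q=(4,47) nearest=4 d=30 new=(4,22) → add node 6 parent=4 cost=25
9. q=(18,5) nearest=2 d=7 new=(16,5) → add node 7 parent=2 cost=15
10. q=(22,47) nearest=6 d=25 new=(9,27) → add node 8 parent=6 cost=30
11. q=(4,42) nearest=8 d=15 new=(4,32) → add node 9 parent=8 cost=35
12. q=(17,19) nearest=5 d=7 new=(17,17) → add node 10 parent=5 cost=20
13. q=(10,2) nearest=1 d=4 new=(10,2) → add node 11 parent=1 cost=9
14. q=(24,42) nearest=8 d=15 new=(14,32) → blocked by [11,13]×[31,34], reject
15. q=(13,8) nearest=2 d=2 new=(13,8) → add node 12 parent=2 cost=12
16. q=(1,19) nearest=4 d=3 new=(1,19) → add node 13 parent=4 cost=23
17. q=(23,43) nearest=8 d=16 new=(14,32) → blocked by [11,13]×[31,34], reject
18. q=(25,18) nearest=10 d=8 new=(22,18) → add node 14 parent=10 cost=25
19. q=(31,22) nearest=14 d=9 new=(27,22) → add node 15 parent=14 cost=30
20. q=(27,37) nearest=15 d=15 new=(27,27) → add node 16 parent=15 cost=35
21. q=(20,21) nearest=14 d=3 new=(20,21) → add node 17 parent=14 cost=28
22. q=(7,10) nearest=3 d=2 new=(7,10) → add node 18 parent=3 cost=17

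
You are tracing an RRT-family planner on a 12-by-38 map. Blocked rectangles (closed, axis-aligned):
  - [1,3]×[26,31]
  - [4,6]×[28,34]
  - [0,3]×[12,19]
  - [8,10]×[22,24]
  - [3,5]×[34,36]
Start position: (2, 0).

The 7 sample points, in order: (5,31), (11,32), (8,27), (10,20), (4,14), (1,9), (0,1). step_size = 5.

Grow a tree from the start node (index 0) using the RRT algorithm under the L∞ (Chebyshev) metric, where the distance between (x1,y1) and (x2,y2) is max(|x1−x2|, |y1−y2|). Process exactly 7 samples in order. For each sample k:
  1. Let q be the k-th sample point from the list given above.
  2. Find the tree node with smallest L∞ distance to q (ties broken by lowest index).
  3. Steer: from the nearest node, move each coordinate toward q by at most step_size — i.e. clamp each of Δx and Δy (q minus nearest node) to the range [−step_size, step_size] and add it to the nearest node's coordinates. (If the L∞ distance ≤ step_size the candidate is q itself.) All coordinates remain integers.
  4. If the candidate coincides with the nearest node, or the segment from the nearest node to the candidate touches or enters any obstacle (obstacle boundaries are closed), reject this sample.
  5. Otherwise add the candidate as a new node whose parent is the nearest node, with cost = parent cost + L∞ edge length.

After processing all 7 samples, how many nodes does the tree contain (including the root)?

Node count: 8

1. q=(5,31) nearest=0 d=31 new=(5,5) → add node 1 parent=0 cost=5
2. q=(11,32) nearest=1 d=27 new=(10,10) → add node 2 parent=1 cost=10
3. q=(8,27) nearest=2 d=17 new=(8,15) → add node 3 parent=2 cost=15
4. q=(10,20) nearest=3 d=5 new=(10,20) → add node 4 parent=3 cost=20
5. q=(4,14) nearest=3 d=4 new=(4,14) → add node 5 parent=3 cost=19
6. q=(1,9) nearest=1 d=4 new=(1,9) → add node 6 parent=1 cost=9
7. q=(0,1) nearest=0 d=2 new=(0,1) → add node 7 parent=0 cost=2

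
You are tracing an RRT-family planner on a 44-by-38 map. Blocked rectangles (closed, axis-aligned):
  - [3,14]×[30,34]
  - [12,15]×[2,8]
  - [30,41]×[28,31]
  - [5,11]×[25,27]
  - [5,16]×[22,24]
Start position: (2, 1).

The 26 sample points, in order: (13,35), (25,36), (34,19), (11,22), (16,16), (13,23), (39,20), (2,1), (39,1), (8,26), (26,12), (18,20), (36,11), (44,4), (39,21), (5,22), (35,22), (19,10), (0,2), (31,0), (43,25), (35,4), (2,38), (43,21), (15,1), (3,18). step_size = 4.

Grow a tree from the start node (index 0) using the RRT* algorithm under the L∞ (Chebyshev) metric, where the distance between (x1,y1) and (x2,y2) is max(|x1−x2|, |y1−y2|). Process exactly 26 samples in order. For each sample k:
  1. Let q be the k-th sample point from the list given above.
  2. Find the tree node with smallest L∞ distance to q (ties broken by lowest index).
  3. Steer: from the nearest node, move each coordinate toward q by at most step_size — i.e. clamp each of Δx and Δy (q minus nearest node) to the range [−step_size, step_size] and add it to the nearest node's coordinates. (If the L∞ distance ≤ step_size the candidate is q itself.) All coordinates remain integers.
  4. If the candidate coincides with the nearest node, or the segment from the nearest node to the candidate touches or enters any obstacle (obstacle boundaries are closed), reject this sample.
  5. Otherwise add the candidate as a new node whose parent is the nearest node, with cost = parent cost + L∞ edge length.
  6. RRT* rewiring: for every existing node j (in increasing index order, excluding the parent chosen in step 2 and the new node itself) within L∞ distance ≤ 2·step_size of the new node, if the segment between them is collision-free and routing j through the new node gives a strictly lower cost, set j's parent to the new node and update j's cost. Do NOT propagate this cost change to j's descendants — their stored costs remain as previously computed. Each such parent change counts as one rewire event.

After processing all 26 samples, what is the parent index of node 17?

Parent of node 17: 0

1. q=(13,35) nearest=0 d=34 new=(6,5) → add node 1 parent=0 cost=4
2. q=(25,36) nearest=1 d=31 new=(10,9) → add node 2 parent=1 cost=8
3. q=(34,19) nearest=2 d=24 new=(14,13) → add node 3 parent=2 cost=12
4. q=(11,22) nearest=3 d=9 new=(11,17) → add node 4 parent=3 cost=16
5. q=(16,16) nearest=3 d=3 new=(16,16) → add node 5 parent=3 cost=15
6. q=(13,23) nearest=4 d=6 new=(13,21) → add node 6 parent=4 cost=20
7. q=(39,20) nearest=5 d=23 new=(20,20) → add node 7 parent=5 cost=19
8. q=(2,1) nearest=0 d=0 → coincident, reject
9. q=(39,1) nearest=7 d=19 new=(24,16) → add node 8 parent=7 cost=23
10. q=(8,26) nearest=6 d=5 new=(9,25) → blocked by [5,11]×[25,27], reject
11. q=(26,12) nearest=8 d=4 new=(26,12) → add node 9 parent=8 cost=27
12. q=(18,20) nearest=7 d=2 new=(18,20) → add node 10 parent=7 cost=21
13. q=(36,11) nearest=9 d=10 new=(30,11) → add node 11 parent=9 cost=31
14. q=(44,4) nearest=11 d=14 new=(34,7) → add node 12 parent=11 cost=35
15. q=(39,21) nearest=11 d=10 new=(34,15) → add node 13 parent=11 cost=35
16. q=(5,22) nearest=4 d=6 new=(7,21) → add node 14 parent=4 cost=20
17. q=(35,22) nearest=13 d=7 new=(35,19) → add node 15 parent=13 cost=39
18. q=(19,10) nearest=3 d=5 new=(18,10) → add node 16 parent=3 cost=16; rewire 8→16 (22<23); rewire 9→16 (24<27)
19. q=(0,2) nearest=0 d=2 new=(0,2) → add node 17 parent=0 cost=2
20. q=(31,0) nearest=12 d=7 new=(31,3) → add node 18 parent=12 cost=39
21. q=(43,25) nearest=15 d=8 new=(39,23) → add node 19 parent=15 cost=43
22. q=(35,4) nearest=12 d=3 new=(35,4) → add node 20 parent=12 cost=38
23. q=(2,38) nearest=6 d=17 new=(9,25) → blocked by [5,11]×[25,27], reject
24. q=(43,21) nearest=19 d=4 new=(43,21) → add node 21 parent=19 cost=47
25. q=(15,1) nearest=2 d=8 new=(14,5) → blocked by [12,15]×[2,8], reject
26. q=(3,18) nearest=14 d=4 new=(3,18) → add node 22 parent=14 cost=24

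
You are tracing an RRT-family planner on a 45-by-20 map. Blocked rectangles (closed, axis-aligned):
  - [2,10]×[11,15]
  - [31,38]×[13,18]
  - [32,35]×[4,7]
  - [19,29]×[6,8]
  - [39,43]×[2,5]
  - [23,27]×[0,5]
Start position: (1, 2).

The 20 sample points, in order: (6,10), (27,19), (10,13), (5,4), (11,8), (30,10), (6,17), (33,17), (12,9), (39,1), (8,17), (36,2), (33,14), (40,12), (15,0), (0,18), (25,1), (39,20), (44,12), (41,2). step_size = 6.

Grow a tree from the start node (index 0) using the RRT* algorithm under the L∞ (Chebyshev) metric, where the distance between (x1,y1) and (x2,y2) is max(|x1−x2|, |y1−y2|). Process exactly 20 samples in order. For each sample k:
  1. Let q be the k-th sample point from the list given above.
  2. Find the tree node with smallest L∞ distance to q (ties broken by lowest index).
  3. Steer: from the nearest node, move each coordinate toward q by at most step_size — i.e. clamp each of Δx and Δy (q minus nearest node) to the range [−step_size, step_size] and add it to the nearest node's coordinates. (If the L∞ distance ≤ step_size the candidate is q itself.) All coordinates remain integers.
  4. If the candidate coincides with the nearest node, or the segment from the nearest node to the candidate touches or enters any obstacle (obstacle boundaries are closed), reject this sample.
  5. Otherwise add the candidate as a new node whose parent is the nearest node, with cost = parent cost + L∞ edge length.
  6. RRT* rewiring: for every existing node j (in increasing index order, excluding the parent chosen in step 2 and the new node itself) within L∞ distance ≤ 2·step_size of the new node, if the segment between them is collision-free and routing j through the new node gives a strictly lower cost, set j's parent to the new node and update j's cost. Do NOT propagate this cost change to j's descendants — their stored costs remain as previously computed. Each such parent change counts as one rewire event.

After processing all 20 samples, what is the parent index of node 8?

1. q=(6,10) nearest=0 d=8 new=(6,8) → add node 1 parent=0 cost=6
2. q=(27,19) nearest=1 d=21 new=(12,14) → blocked by [2,10]×[11,15], reject
3. q=(10,13) nearest=1 d=5 new=(10,13) → blocked by [2,10]×[11,15], reject
4. q=(5,4) nearest=0 d=4 new=(5,4) → add node 2 parent=0 cost=4
5. q=(11,8) nearest=1 d=5 new=(11,8) → add node 3 parent=1 cost=11
6. q=(30,10) nearest=3 d=19 new=(17,10) → add node 4 parent=3 cost=17
7. q=(6,17) nearest=1 d=9 new=(6,14) → blocked by [2,10]×[11,15], reject
8. q=(33,17) nearest=4 d=16 new=(23,16) → add node 5 parent=4 cost=23
9. q=(12,9) nearest=3 d=1 new=(12,9) → add node 6 parent=3 cost=12
10. q=(39,1) nearest=5 d=16 new=(29,10) → add node 7 parent=5 cost=29
11. q=(8,17) nearest=6 d=8 new=(8,15) → blocked by [2,10]×[11,15], reject
12. q=(36,2) nearest=7 d=8 new=(35,4) → blocked by [32,35]×[4,7], reject
13. q=(33,14) nearest=7 d=4 new=(33,14) → blocked by [31,38]×[13,18], reject
14. q=(40,12) nearest=7 d=11 new=(35,12) → add node 8 parent=7 cost=35
15. q=(15,0) nearest=3 d=8 new=(15,2) → add node 9 parent=3 cost=17
16. q=(0,18) nearest=1 d=10 new=(0,14) → blocked by [2,10]×[11,15], reject
17. q=(25,1) nearest=4 d=9 new=(23,4) → blocked by [19,29]×[6,8], reject
18. q=(39,20) nearest=8 d=8 new=(39,18) → blocked by [31,38]×[13,18], reject
19. q=(44,12) nearest=8 d=9 new=(41,12) → add node 10 parent=8 cost=41
20. q=(41,2) nearest=8 d=10 new=(41,6) → add node 11 parent=8 cost=41

Parent of node 8: 7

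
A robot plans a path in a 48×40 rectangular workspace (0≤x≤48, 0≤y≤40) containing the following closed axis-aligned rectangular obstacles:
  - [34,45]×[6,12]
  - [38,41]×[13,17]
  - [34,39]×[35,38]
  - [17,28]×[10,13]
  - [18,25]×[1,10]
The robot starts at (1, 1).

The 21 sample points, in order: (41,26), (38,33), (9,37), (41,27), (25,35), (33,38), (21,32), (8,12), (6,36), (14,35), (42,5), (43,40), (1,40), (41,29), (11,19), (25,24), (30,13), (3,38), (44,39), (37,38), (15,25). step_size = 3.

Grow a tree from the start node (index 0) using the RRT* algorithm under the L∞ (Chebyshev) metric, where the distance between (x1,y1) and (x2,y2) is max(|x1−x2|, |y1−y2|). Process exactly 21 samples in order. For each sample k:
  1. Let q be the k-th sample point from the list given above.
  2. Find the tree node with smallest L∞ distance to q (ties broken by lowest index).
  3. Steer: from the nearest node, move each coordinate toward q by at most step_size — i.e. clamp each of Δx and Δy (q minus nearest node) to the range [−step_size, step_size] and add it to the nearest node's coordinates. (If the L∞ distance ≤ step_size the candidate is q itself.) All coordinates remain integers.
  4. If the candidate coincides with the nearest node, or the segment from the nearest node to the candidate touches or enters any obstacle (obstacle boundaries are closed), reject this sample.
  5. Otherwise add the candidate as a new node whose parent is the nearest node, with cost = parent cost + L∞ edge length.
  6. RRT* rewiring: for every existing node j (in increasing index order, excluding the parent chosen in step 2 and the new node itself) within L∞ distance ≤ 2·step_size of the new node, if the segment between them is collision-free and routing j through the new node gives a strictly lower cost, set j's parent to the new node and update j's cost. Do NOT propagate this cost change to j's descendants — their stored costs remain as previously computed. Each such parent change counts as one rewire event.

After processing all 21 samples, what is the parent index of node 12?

Parent of node 12: 11

1. q=(41,26) nearest=0 d=40 new=(4,4) → add node 1 parent=0 cost=3
2. q=(38,33) nearest=1 d=34 new=(7,7) → add node 2 parent=1 cost=6
3. q=(9,37) nearest=2 d=30 new=(9,10) → add node 3 parent=2 cost=9
4. q=(41,27) nearest=3 d=32 new=(12,13) → add node 4 parent=3 cost=12
5. q=(25,35) nearest=4 d=22 new=(15,16) → add node 5 parent=4 cost=15
6. q=(33,38) nearest=5 d=22 new=(18,19) → add node 6 parent=5 cost=18
7. q=(21,32) nearest=6 d=13 new=(21,22) → add node 7 parent=6 cost=21
8. q=(8,12) nearest=3 d=2 new=(8,12) → add node 8 parent=3 cost=11
9. q=(6,36) nearest=7 d=15 new=(18,25) → add node 9 parent=7 cost=24
10. q=(14,35) nearest=9 d=10 new=(15,28) → add node 10 parent=9 cost=27
11. q=(42,5) nearest=7 d=21 new=(24,19) → add node 11 parent=7 cost=24
12. q=(43,40) nearest=11 d=21 new=(27,22) → add node 12 parent=11 cost=27
13. q=(1,40) nearest=10 d=14 new=(12,31) → add node 13 parent=10 cost=30
14. q=(41,29) nearest=12 d=14 new=(30,25) → add node 14 parent=12 cost=30
15. q=(11,19) nearest=5 d=4 new=(12,19) → add node 15 parent=5 cost=18
16. q=(25,24) nearest=12 d=2 new=(25,24) → add node 16 parent=12 cost=29
17. q=(30,13) nearest=11 d=6 new=(27,16) → add node 17 parent=11 cost=27
18. q=(3,38) nearest=13 d=9 new=(9,34) → add node 18 parent=13 cost=33
19. q=(44,39) nearest=14 d=14 new=(33,28) → add node 19 parent=14 cost=33
20. q=(37,38) nearest=19 d=10 new=(36,31) → add node 20 parent=19 cost=36
21. q=(15,25) nearest=9 d=3 new=(15,25) → add node 21 parent=9 cost=27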